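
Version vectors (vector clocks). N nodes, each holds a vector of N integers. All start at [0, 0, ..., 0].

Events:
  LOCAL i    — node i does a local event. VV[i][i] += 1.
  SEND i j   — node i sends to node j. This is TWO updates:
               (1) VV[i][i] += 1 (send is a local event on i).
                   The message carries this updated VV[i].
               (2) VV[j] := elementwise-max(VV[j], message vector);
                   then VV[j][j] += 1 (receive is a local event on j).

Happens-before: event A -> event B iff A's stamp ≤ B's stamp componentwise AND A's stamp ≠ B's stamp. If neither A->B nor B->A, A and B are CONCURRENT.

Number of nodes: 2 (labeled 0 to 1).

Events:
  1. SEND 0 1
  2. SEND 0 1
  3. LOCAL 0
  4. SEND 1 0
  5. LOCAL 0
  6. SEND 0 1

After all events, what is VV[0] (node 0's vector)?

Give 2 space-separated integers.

Answer: 6 3

Derivation:
Initial: VV[0]=[0, 0]
Initial: VV[1]=[0, 0]
Event 1: SEND 0->1: VV[0][0]++ -> VV[0]=[1, 0], msg_vec=[1, 0]; VV[1]=max(VV[1],msg_vec) then VV[1][1]++ -> VV[1]=[1, 1]
Event 2: SEND 0->1: VV[0][0]++ -> VV[0]=[2, 0], msg_vec=[2, 0]; VV[1]=max(VV[1],msg_vec) then VV[1][1]++ -> VV[1]=[2, 2]
Event 3: LOCAL 0: VV[0][0]++ -> VV[0]=[3, 0]
Event 4: SEND 1->0: VV[1][1]++ -> VV[1]=[2, 3], msg_vec=[2, 3]; VV[0]=max(VV[0],msg_vec) then VV[0][0]++ -> VV[0]=[4, 3]
Event 5: LOCAL 0: VV[0][0]++ -> VV[0]=[5, 3]
Event 6: SEND 0->1: VV[0][0]++ -> VV[0]=[6, 3], msg_vec=[6, 3]; VV[1]=max(VV[1],msg_vec) then VV[1][1]++ -> VV[1]=[6, 4]
Final vectors: VV[0]=[6, 3]; VV[1]=[6, 4]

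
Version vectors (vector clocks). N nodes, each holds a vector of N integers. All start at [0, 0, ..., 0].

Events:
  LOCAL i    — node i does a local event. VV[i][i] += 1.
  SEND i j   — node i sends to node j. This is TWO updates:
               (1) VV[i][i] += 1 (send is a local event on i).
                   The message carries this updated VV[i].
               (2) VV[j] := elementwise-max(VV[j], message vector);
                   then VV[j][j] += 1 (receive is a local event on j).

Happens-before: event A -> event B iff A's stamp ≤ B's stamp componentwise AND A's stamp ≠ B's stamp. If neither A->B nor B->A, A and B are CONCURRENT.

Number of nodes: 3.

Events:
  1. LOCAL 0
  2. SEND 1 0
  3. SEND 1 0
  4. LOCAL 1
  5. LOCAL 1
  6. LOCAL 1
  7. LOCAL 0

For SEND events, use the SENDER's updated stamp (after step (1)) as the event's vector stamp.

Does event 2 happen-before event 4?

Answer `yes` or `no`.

Answer: yes

Derivation:
Initial: VV[0]=[0, 0, 0]
Initial: VV[1]=[0, 0, 0]
Initial: VV[2]=[0, 0, 0]
Event 1: LOCAL 0: VV[0][0]++ -> VV[0]=[1, 0, 0]
Event 2: SEND 1->0: VV[1][1]++ -> VV[1]=[0, 1, 0], msg_vec=[0, 1, 0]; VV[0]=max(VV[0],msg_vec) then VV[0][0]++ -> VV[0]=[2, 1, 0]
Event 3: SEND 1->0: VV[1][1]++ -> VV[1]=[0, 2, 0], msg_vec=[0, 2, 0]; VV[0]=max(VV[0],msg_vec) then VV[0][0]++ -> VV[0]=[3, 2, 0]
Event 4: LOCAL 1: VV[1][1]++ -> VV[1]=[0, 3, 0]
Event 5: LOCAL 1: VV[1][1]++ -> VV[1]=[0, 4, 0]
Event 6: LOCAL 1: VV[1][1]++ -> VV[1]=[0, 5, 0]
Event 7: LOCAL 0: VV[0][0]++ -> VV[0]=[4, 2, 0]
Event 2 stamp: [0, 1, 0]
Event 4 stamp: [0, 3, 0]
[0, 1, 0] <= [0, 3, 0]? True. Equal? False. Happens-before: True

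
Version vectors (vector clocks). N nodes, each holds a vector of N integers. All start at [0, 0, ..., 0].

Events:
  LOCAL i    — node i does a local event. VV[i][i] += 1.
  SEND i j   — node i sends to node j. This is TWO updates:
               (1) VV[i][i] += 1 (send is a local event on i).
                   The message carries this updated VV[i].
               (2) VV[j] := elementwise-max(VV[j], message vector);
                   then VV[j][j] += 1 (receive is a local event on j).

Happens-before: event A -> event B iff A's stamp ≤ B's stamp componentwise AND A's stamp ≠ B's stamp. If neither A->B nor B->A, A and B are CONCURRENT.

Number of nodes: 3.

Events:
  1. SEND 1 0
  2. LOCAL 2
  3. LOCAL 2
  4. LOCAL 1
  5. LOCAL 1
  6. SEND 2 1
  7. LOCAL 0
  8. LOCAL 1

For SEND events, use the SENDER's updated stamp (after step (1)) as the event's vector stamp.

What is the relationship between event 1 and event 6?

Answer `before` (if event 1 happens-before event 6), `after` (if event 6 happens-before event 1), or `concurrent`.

Initial: VV[0]=[0, 0, 0]
Initial: VV[1]=[0, 0, 0]
Initial: VV[2]=[0, 0, 0]
Event 1: SEND 1->0: VV[1][1]++ -> VV[1]=[0, 1, 0], msg_vec=[0, 1, 0]; VV[0]=max(VV[0],msg_vec) then VV[0][0]++ -> VV[0]=[1, 1, 0]
Event 2: LOCAL 2: VV[2][2]++ -> VV[2]=[0, 0, 1]
Event 3: LOCAL 2: VV[2][2]++ -> VV[2]=[0, 0, 2]
Event 4: LOCAL 1: VV[1][1]++ -> VV[1]=[0, 2, 0]
Event 5: LOCAL 1: VV[1][1]++ -> VV[1]=[0, 3, 0]
Event 6: SEND 2->1: VV[2][2]++ -> VV[2]=[0, 0, 3], msg_vec=[0, 0, 3]; VV[1]=max(VV[1],msg_vec) then VV[1][1]++ -> VV[1]=[0, 4, 3]
Event 7: LOCAL 0: VV[0][0]++ -> VV[0]=[2, 1, 0]
Event 8: LOCAL 1: VV[1][1]++ -> VV[1]=[0, 5, 3]
Event 1 stamp: [0, 1, 0]
Event 6 stamp: [0, 0, 3]
[0, 1, 0] <= [0, 0, 3]? False
[0, 0, 3] <= [0, 1, 0]? False
Relation: concurrent

Answer: concurrent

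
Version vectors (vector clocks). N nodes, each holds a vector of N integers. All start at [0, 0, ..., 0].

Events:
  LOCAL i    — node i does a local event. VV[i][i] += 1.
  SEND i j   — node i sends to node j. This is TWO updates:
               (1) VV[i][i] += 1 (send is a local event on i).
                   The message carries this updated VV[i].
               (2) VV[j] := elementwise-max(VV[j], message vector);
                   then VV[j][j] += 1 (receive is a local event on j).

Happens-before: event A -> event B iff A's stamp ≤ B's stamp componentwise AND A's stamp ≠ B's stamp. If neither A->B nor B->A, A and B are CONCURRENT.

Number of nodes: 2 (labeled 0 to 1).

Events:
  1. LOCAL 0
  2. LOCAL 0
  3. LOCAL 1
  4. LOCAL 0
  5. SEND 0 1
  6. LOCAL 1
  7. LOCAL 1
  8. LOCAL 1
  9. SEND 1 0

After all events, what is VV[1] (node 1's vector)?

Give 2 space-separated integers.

Initial: VV[0]=[0, 0]
Initial: VV[1]=[0, 0]
Event 1: LOCAL 0: VV[0][0]++ -> VV[0]=[1, 0]
Event 2: LOCAL 0: VV[0][0]++ -> VV[0]=[2, 0]
Event 3: LOCAL 1: VV[1][1]++ -> VV[1]=[0, 1]
Event 4: LOCAL 0: VV[0][0]++ -> VV[0]=[3, 0]
Event 5: SEND 0->1: VV[0][0]++ -> VV[0]=[4, 0], msg_vec=[4, 0]; VV[1]=max(VV[1],msg_vec) then VV[1][1]++ -> VV[1]=[4, 2]
Event 6: LOCAL 1: VV[1][1]++ -> VV[1]=[4, 3]
Event 7: LOCAL 1: VV[1][1]++ -> VV[1]=[4, 4]
Event 8: LOCAL 1: VV[1][1]++ -> VV[1]=[4, 5]
Event 9: SEND 1->0: VV[1][1]++ -> VV[1]=[4, 6], msg_vec=[4, 6]; VV[0]=max(VV[0],msg_vec) then VV[0][0]++ -> VV[0]=[5, 6]
Final vectors: VV[0]=[5, 6]; VV[1]=[4, 6]

Answer: 4 6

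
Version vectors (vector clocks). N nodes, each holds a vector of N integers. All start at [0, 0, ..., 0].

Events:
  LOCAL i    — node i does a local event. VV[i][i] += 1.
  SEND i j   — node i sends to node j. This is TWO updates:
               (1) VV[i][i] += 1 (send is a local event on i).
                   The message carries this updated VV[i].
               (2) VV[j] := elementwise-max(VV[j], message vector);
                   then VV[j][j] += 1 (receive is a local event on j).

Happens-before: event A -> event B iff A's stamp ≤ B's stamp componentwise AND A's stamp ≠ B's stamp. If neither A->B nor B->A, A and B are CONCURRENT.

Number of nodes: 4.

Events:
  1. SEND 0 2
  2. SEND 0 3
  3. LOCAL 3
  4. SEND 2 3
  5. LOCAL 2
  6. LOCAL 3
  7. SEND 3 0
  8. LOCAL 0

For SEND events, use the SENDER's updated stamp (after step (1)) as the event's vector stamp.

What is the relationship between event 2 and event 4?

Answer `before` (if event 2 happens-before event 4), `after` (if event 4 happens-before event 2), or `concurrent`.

Answer: concurrent

Derivation:
Initial: VV[0]=[0, 0, 0, 0]
Initial: VV[1]=[0, 0, 0, 0]
Initial: VV[2]=[0, 0, 0, 0]
Initial: VV[3]=[0, 0, 0, 0]
Event 1: SEND 0->2: VV[0][0]++ -> VV[0]=[1, 0, 0, 0], msg_vec=[1, 0, 0, 0]; VV[2]=max(VV[2],msg_vec) then VV[2][2]++ -> VV[2]=[1, 0, 1, 0]
Event 2: SEND 0->3: VV[0][0]++ -> VV[0]=[2, 0, 0, 0], msg_vec=[2, 0, 0, 0]; VV[3]=max(VV[3],msg_vec) then VV[3][3]++ -> VV[3]=[2, 0, 0, 1]
Event 3: LOCAL 3: VV[3][3]++ -> VV[3]=[2, 0, 0, 2]
Event 4: SEND 2->3: VV[2][2]++ -> VV[2]=[1, 0, 2, 0], msg_vec=[1, 0, 2, 0]; VV[3]=max(VV[3],msg_vec) then VV[3][3]++ -> VV[3]=[2, 0, 2, 3]
Event 5: LOCAL 2: VV[2][2]++ -> VV[2]=[1, 0, 3, 0]
Event 6: LOCAL 3: VV[3][3]++ -> VV[3]=[2, 0, 2, 4]
Event 7: SEND 3->0: VV[3][3]++ -> VV[3]=[2, 0, 2, 5], msg_vec=[2, 0, 2, 5]; VV[0]=max(VV[0],msg_vec) then VV[0][0]++ -> VV[0]=[3, 0, 2, 5]
Event 8: LOCAL 0: VV[0][0]++ -> VV[0]=[4, 0, 2, 5]
Event 2 stamp: [2, 0, 0, 0]
Event 4 stamp: [1, 0, 2, 0]
[2, 0, 0, 0] <= [1, 0, 2, 0]? False
[1, 0, 2, 0] <= [2, 0, 0, 0]? False
Relation: concurrent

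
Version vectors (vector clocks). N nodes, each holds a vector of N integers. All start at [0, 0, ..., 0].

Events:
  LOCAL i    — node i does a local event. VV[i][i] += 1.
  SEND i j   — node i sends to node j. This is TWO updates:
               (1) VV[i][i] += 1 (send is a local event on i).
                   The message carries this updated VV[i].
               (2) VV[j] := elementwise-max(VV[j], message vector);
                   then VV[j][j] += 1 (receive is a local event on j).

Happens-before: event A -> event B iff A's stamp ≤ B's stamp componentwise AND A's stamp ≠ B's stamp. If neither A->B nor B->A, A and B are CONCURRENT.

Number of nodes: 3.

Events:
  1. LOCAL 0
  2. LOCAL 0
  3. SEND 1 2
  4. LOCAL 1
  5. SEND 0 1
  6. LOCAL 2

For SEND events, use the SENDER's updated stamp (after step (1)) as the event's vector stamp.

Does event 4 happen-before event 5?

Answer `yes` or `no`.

Answer: no

Derivation:
Initial: VV[0]=[0, 0, 0]
Initial: VV[1]=[0, 0, 0]
Initial: VV[2]=[0, 0, 0]
Event 1: LOCAL 0: VV[0][0]++ -> VV[0]=[1, 0, 0]
Event 2: LOCAL 0: VV[0][0]++ -> VV[0]=[2, 0, 0]
Event 3: SEND 1->2: VV[1][1]++ -> VV[1]=[0, 1, 0], msg_vec=[0, 1, 0]; VV[2]=max(VV[2],msg_vec) then VV[2][2]++ -> VV[2]=[0, 1, 1]
Event 4: LOCAL 1: VV[1][1]++ -> VV[1]=[0, 2, 0]
Event 5: SEND 0->1: VV[0][0]++ -> VV[0]=[3, 0, 0], msg_vec=[3, 0, 0]; VV[1]=max(VV[1],msg_vec) then VV[1][1]++ -> VV[1]=[3, 3, 0]
Event 6: LOCAL 2: VV[2][2]++ -> VV[2]=[0, 1, 2]
Event 4 stamp: [0, 2, 0]
Event 5 stamp: [3, 0, 0]
[0, 2, 0] <= [3, 0, 0]? False. Equal? False. Happens-before: False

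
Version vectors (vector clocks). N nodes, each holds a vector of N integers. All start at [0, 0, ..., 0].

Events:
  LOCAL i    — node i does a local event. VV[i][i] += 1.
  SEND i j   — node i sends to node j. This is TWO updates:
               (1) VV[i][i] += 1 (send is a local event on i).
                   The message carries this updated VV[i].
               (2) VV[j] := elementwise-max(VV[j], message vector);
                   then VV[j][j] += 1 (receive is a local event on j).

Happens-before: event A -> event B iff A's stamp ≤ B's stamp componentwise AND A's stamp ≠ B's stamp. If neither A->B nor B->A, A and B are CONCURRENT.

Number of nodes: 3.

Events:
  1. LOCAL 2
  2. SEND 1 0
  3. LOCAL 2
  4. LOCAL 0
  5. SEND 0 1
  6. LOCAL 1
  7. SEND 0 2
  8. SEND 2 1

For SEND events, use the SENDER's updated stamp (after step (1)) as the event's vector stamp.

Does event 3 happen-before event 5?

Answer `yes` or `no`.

Answer: no

Derivation:
Initial: VV[0]=[0, 0, 0]
Initial: VV[1]=[0, 0, 0]
Initial: VV[2]=[0, 0, 0]
Event 1: LOCAL 2: VV[2][2]++ -> VV[2]=[0, 0, 1]
Event 2: SEND 1->0: VV[1][1]++ -> VV[1]=[0, 1, 0], msg_vec=[0, 1, 0]; VV[0]=max(VV[0],msg_vec) then VV[0][0]++ -> VV[0]=[1, 1, 0]
Event 3: LOCAL 2: VV[2][2]++ -> VV[2]=[0, 0, 2]
Event 4: LOCAL 0: VV[0][0]++ -> VV[0]=[2, 1, 0]
Event 5: SEND 0->1: VV[0][0]++ -> VV[0]=[3, 1, 0], msg_vec=[3, 1, 0]; VV[1]=max(VV[1],msg_vec) then VV[1][1]++ -> VV[1]=[3, 2, 0]
Event 6: LOCAL 1: VV[1][1]++ -> VV[1]=[3, 3, 0]
Event 7: SEND 0->2: VV[0][0]++ -> VV[0]=[4, 1, 0], msg_vec=[4, 1, 0]; VV[2]=max(VV[2],msg_vec) then VV[2][2]++ -> VV[2]=[4, 1, 3]
Event 8: SEND 2->1: VV[2][2]++ -> VV[2]=[4, 1, 4], msg_vec=[4, 1, 4]; VV[1]=max(VV[1],msg_vec) then VV[1][1]++ -> VV[1]=[4, 4, 4]
Event 3 stamp: [0, 0, 2]
Event 5 stamp: [3, 1, 0]
[0, 0, 2] <= [3, 1, 0]? False. Equal? False. Happens-before: False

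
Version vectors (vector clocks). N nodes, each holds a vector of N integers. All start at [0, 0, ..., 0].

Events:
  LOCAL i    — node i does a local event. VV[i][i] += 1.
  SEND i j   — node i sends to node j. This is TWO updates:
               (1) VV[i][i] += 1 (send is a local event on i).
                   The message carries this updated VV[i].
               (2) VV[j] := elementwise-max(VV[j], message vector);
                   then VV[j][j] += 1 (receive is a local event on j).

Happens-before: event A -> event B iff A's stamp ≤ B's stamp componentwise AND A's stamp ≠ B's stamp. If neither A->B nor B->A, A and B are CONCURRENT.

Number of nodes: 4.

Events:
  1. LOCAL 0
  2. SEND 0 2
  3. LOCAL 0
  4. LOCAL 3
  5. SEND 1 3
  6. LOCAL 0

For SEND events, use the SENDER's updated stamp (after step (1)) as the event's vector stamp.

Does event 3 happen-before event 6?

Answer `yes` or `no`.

Initial: VV[0]=[0, 0, 0, 0]
Initial: VV[1]=[0, 0, 0, 0]
Initial: VV[2]=[0, 0, 0, 0]
Initial: VV[3]=[0, 0, 0, 0]
Event 1: LOCAL 0: VV[0][0]++ -> VV[0]=[1, 0, 0, 0]
Event 2: SEND 0->2: VV[0][0]++ -> VV[0]=[2, 0, 0, 0], msg_vec=[2, 0, 0, 0]; VV[2]=max(VV[2],msg_vec) then VV[2][2]++ -> VV[2]=[2, 0, 1, 0]
Event 3: LOCAL 0: VV[0][0]++ -> VV[0]=[3, 0, 0, 0]
Event 4: LOCAL 3: VV[3][3]++ -> VV[3]=[0, 0, 0, 1]
Event 5: SEND 1->3: VV[1][1]++ -> VV[1]=[0, 1, 0, 0], msg_vec=[0, 1, 0, 0]; VV[3]=max(VV[3],msg_vec) then VV[3][3]++ -> VV[3]=[0, 1, 0, 2]
Event 6: LOCAL 0: VV[0][0]++ -> VV[0]=[4, 0, 0, 0]
Event 3 stamp: [3, 0, 0, 0]
Event 6 stamp: [4, 0, 0, 0]
[3, 0, 0, 0] <= [4, 0, 0, 0]? True. Equal? False. Happens-before: True

Answer: yes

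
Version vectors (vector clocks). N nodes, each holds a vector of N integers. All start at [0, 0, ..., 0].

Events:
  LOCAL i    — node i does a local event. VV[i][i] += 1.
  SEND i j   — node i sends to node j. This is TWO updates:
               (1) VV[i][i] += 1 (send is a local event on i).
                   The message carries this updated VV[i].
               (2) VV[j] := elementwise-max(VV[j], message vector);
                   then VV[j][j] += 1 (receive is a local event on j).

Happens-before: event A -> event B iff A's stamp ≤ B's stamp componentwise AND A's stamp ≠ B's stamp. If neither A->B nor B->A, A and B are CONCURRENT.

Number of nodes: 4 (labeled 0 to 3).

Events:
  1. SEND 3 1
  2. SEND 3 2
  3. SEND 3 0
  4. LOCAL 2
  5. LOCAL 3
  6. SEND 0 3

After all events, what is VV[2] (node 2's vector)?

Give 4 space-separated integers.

Answer: 0 0 2 2

Derivation:
Initial: VV[0]=[0, 0, 0, 0]
Initial: VV[1]=[0, 0, 0, 0]
Initial: VV[2]=[0, 0, 0, 0]
Initial: VV[3]=[0, 0, 0, 0]
Event 1: SEND 3->1: VV[3][3]++ -> VV[3]=[0, 0, 0, 1], msg_vec=[0, 0, 0, 1]; VV[1]=max(VV[1],msg_vec) then VV[1][1]++ -> VV[1]=[0, 1, 0, 1]
Event 2: SEND 3->2: VV[3][3]++ -> VV[3]=[0, 0, 0, 2], msg_vec=[0, 0, 0, 2]; VV[2]=max(VV[2],msg_vec) then VV[2][2]++ -> VV[2]=[0, 0, 1, 2]
Event 3: SEND 3->0: VV[3][3]++ -> VV[3]=[0, 0, 0, 3], msg_vec=[0, 0, 0, 3]; VV[0]=max(VV[0],msg_vec) then VV[0][0]++ -> VV[0]=[1, 0, 0, 3]
Event 4: LOCAL 2: VV[2][2]++ -> VV[2]=[0, 0, 2, 2]
Event 5: LOCAL 3: VV[3][3]++ -> VV[3]=[0, 0, 0, 4]
Event 6: SEND 0->3: VV[0][0]++ -> VV[0]=[2, 0, 0, 3], msg_vec=[2, 0, 0, 3]; VV[3]=max(VV[3],msg_vec) then VV[3][3]++ -> VV[3]=[2, 0, 0, 5]
Final vectors: VV[0]=[2, 0, 0, 3]; VV[1]=[0, 1, 0, 1]; VV[2]=[0, 0, 2, 2]; VV[3]=[2, 0, 0, 5]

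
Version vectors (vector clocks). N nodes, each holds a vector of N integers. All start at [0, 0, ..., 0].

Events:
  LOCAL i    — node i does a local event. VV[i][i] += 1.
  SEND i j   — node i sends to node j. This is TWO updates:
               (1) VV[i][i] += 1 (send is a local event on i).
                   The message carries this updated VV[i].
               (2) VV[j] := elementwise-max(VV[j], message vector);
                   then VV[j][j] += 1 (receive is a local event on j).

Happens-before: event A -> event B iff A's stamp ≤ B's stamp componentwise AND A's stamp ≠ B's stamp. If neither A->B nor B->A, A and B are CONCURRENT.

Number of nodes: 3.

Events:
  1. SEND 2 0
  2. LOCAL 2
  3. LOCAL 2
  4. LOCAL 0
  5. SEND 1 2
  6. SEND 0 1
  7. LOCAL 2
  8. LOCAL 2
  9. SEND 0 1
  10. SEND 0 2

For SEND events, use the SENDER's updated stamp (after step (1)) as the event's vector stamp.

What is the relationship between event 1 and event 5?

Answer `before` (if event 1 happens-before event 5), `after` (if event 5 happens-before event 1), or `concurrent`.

Initial: VV[0]=[0, 0, 0]
Initial: VV[1]=[0, 0, 0]
Initial: VV[2]=[0, 0, 0]
Event 1: SEND 2->0: VV[2][2]++ -> VV[2]=[0, 0, 1], msg_vec=[0, 0, 1]; VV[0]=max(VV[0],msg_vec) then VV[0][0]++ -> VV[0]=[1, 0, 1]
Event 2: LOCAL 2: VV[2][2]++ -> VV[2]=[0, 0, 2]
Event 3: LOCAL 2: VV[2][2]++ -> VV[2]=[0, 0, 3]
Event 4: LOCAL 0: VV[0][0]++ -> VV[0]=[2, 0, 1]
Event 5: SEND 1->2: VV[1][1]++ -> VV[1]=[0, 1, 0], msg_vec=[0, 1, 0]; VV[2]=max(VV[2],msg_vec) then VV[2][2]++ -> VV[2]=[0, 1, 4]
Event 6: SEND 0->1: VV[0][0]++ -> VV[0]=[3, 0, 1], msg_vec=[3, 0, 1]; VV[1]=max(VV[1],msg_vec) then VV[1][1]++ -> VV[1]=[3, 2, 1]
Event 7: LOCAL 2: VV[2][2]++ -> VV[2]=[0, 1, 5]
Event 8: LOCAL 2: VV[2][2]++ -> VV[2]=[0, 1, 6]
Event 9: SEND 0->1: VV[0][0]++ -> VV[0]=[4, 0, 1], msg_vec=[4, 0, 1]; VV[1]=max(VV[1],msg_vec) then VV[1][1]++ -> VV[1]=[4, 3, 1]
Event 10: SEND 0->2: VV[0][0]++ -> VV[0]=[5, 0, 1], msg_vec=[5, 0, 1]; VV[2]=max(VV[2],msg_vec) then VV[2][2]++ -> VV[2]=[5, 1, 7]
Event 1 stamp: [0, 0, 1]
Event 5 stamp: [0, 1, 0]
[0, 0, 1] <= [0, 1, 0]? False
[0, 1, 0] <= [0, 0, 1]? False
Relation: concurrent

Answer: concurrent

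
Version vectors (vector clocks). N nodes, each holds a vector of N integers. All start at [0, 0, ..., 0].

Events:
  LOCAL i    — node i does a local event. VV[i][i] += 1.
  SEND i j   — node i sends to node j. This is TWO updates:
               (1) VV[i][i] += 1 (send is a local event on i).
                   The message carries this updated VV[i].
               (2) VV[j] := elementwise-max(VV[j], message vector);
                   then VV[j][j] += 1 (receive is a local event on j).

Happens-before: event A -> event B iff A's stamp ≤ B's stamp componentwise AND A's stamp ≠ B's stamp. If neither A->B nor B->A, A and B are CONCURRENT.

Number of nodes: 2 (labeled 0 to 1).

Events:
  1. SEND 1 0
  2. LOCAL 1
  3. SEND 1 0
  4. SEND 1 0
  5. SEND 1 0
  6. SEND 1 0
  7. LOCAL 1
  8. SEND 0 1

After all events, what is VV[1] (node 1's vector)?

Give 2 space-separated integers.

Initial: VV[0]=[0, 0]
Initial: VV[1]=[0, 0]
Event 1: SEND 1->0: VV[1][1]++ -> VV[1]=[0, 1], msg_vec=[0, 1]; VV[0]=max(VV[0],msg_vec) then VV[0][0]++ -> VV[0]=[1, 1]
Event 2: LOCAL 1: VV[1][1]++ -> VV[1]=[0, 2]
Event 3: SEND 1->0: VV[1][1]++ -> VV[1]=[0, 3], msg_vec=[0, 3]; VV[0]=max(VV[0],msg_vec) then VV[0][0]++ -> VV[0]=[2, 3]
Event 4: SEND 1->0: VV[1][1]++ -> VV[1]=[0, 4], msg_vec=[0, 4]; VV[0]=max(VV[0],msg_vec) then VV[0][0]++ -> VV[0]=[3, 4]
Event 5: SEND 1->0: VV[1][1]++ -> VV[1]=[0, 5], msg_vec=[0, 5]; VV[0]=max(VV[0],msg_vec) then VV[0][0]++ -> VV[0]=[4, 5]
Event 6: SEND 1->0: VV[1][1]++ -> VV[1]=[0, 6], msg_vec=[0, 6]; VV[0]=max(VV[0],msg_vec) then VV[0][0]++ -> VV[0]=[5, 6]
Event 7: LOCAL 1: VV[1][1]++ -> VV[1]=[0, 7]
Event 8: SEND 0->1: VV[0][0]++ -> VV[0]=[6, 6], msg_vec=[6, 6]; VV[1]=max(VV[1],msg_vec) then VV[1][1]++ -> VV[1]=[6, 8]
Final vectors: VV[0]=[6, 6]; VV[1]=[6, 8]

Answer: 6 8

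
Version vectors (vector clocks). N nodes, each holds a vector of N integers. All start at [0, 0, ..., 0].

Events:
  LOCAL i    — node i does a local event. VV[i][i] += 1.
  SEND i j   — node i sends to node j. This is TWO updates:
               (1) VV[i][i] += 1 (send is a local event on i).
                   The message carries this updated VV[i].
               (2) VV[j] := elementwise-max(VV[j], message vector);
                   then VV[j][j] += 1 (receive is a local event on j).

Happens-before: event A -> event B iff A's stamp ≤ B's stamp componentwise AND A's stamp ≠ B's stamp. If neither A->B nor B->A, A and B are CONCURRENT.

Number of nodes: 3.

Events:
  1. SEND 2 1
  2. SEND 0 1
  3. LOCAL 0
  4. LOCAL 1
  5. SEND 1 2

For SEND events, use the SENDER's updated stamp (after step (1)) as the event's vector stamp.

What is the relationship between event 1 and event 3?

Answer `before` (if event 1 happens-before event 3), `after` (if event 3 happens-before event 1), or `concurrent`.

Initial: VV[0]=[0, 0, 0]
Initial: VV[1]=[0, 0, 0]
Initial: VV[2]=[0, 0, 0]
Event 1: SEND 2->1: VV[2][2]++ -> VV[2]=[0, 0, 1], msg_vec=[0, 0, 1]; VV[1]=max(VV[1],msg_vec) then VV[1][1]++ -> VV[1]=[0, 1, 1]
Event 2: SEND 0->1: VV[0][0]++ -> VV[0]=[1, 0, 0], msg_vec=[1, 0, 0]; VV[1]=max(VV[1],msg_vec) then VV[1][1]++ -> VV[1]=[1, 2, 1]
Event 3: LOCAL 0: VV[0][0]++ -> VV[0]=[2, 0, 0]
Event 4: LOCAL 1: VV[1][1]++ -> VV[1]=[1, 3, 1]
Event 5: SEND 1->2: VV[1][1]++ -> VV[1]=[1, 4, 1], msg_vec=[1, 4, 1]; VV[2]=max(VV[2],msg_vec) then VV[2][2]++ -> VV[2]=[1, 4, 2]
Event 1 stamp: [0, 0, 1]
Event 3 stamp: [2, 0, 0]
[0, 0, 1] <= [2, 0, 0]? False
[2, 0, 0] <= [0, 0, 1]? False
Relation: concurrent

Answer: concurrent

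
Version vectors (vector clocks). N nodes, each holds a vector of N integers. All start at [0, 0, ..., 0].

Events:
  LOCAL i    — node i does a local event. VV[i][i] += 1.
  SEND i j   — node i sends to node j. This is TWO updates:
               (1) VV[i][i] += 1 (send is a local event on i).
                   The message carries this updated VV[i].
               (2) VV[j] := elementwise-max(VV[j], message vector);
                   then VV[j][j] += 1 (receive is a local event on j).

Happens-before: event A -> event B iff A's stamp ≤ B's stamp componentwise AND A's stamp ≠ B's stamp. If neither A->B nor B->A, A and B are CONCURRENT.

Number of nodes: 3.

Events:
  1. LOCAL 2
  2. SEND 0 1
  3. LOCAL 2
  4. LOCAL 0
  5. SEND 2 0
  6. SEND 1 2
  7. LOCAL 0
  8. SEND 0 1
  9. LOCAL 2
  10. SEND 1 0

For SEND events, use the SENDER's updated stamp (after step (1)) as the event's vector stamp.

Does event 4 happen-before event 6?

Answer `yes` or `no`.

Answer: no

Derivation:
Initial: VV[0]=[0, 0, 0]
Initial: VV[1]=[0, 0, 0]
Initial: VV[2]=[0, 0, 0]
Event 1: LOCAL 2: VV[2][2]++ -> VV[2]=[0, 0, 1]
Event 2: SEND 0->1: VV[0][0]++ -> VV[0]=[1, 0, 0], msg_vec=[1, 0, 0]; VV[1]=max(VV[1],msg_vec) then VV[1][1]++ -> VV[1]=[1, 1, 0]
Event 3: LOCAL 2: VV[2][2]++ -> VV[2]=[0, 0, 2]
Event 4: LOCAL 0: VV[0][0]++ -> VV[0]=[2, 0, 0]
Event 5: SEND 2->0: VV[2][2]++ -> VV[2]=[0, 0, 3], msg_vec=[0, 0, 3]; VV[0]=max(VV[0],msg_vec) then VV[0][0]++ -> VV[0]=[3, 0, 3]
Event 6: SEND 1->2: VV[1][1]++ -> VV[1]=[1, 2, 0], msg_vec=[1, 2, 0]; VV[2]=max(VV[2],msg_vec) then VV[2][2]++ -> VV[2]=[1, 2, 4]
Event 7: LOCAL 0: VV[0][0]++ -> VV[0]=[4, 0, 3]
Event 8: SEND 0->1: VV[0][0]++ -> VV[0]=[5, 0, 3], msg_vec=[5, 0, 3]; VV[1]=max(VV[1],msg_vec) then VV[1][1]++ -> VV[1]=[5, 3, 3]
Event 9: LOCAL 2: VV[2][2]++ -> VV[2]=[1, 2, 5]
Event 10: SEND 1->0: VV[1][1]++ -> VV[1]=[5, 4, 3], msg_vec=[5, 4, 3]; VV[0]=max(VV[0],msg_vec) then VV[0][0]++ -> VV[0]=[6, 4, 3]
Event 4 stamp: [2, 0, 0]
Event 6 stamp: [1, 2, 0]
[2, 0, 0] <= [1, 2, 0]? False. Equal? False. Happens-before: False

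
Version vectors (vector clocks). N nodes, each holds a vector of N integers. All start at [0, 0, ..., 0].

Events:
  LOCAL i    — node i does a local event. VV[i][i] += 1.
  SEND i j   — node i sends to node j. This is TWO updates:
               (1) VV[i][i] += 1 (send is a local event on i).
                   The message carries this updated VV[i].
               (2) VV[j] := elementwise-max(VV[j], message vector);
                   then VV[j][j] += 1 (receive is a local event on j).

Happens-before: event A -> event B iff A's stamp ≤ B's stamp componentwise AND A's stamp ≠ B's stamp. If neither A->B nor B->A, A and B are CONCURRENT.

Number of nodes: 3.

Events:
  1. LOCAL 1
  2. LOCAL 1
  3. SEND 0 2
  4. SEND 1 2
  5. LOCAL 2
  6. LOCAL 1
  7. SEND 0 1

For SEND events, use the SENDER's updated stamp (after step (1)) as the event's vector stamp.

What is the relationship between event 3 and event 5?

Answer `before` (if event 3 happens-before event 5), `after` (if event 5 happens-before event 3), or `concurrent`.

Initial: VV[0]=[0, 0, 0]
Initial: VV[1]=[0, 0, 0]
Initial: VV[2]=[0, 0, 0]
Event 1: LOCAL 1: VV[1][1]++ -> VV[1]=[0, 1, 0]
Event 2: LOCAL 1: VV[1][1]++ -> VV[1]=[0, 2, 0]
Event 3: SEND 0->2: VV[0][0]++ -> VV[0]=[1, 0, 0], msg_vec=[1, 0, 0]; VV[2]=max(VV[2],msg_vec) then VV[2][2]++ -> VV[2]=[1, 0, 1]
Event 4: SEND 1->2: VV[1][1]++ -> VV[1]=[0, 3, 0], msg_vec=[0, 3, 0]; VV[2]=max(VV[2],msg_vec) then VV[2][2]++ -> VV[2]=[1, 3, 2]
Event 5: LOCAL 2: VV[2][2]++ -> VV[2]=[1, 3, 3]
Event 6: LOCAL 1: VV[1][1]++ -> VV[1]=[0, 4, 0]
Event 7: SEND 0->1: VV[0][0]++ -> VV[0]=[2, 0, 0], msg_vec=[2, 0, 0]; VV[1]=max(VV[1],msg_vec) then VV[1][1]++ -> VV[1]=[2, 5, 0]
Event 3 stamp: [1, 0, 0]
Event 5 stamp: [1, 3, 3]
[1, 0, 0] <= [1, 3, 3]? True
[1, 3, 3] <= [1, 0, 0]? False
Relation: before

Answer: before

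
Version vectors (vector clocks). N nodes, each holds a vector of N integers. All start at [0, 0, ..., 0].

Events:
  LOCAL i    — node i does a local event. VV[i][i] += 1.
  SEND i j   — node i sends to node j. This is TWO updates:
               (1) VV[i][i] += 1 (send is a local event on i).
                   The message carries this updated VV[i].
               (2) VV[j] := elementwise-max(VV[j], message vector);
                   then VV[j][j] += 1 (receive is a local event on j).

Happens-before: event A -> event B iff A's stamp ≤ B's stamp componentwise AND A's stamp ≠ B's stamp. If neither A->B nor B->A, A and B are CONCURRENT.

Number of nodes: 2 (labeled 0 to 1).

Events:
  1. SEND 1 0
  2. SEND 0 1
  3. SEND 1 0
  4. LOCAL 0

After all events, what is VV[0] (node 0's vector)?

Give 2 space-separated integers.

Initial: VV[0]=[0, 0]
Initial: VV[1]=[0, 0]
Event 1: SEND 1->0: VV[1][1]++ -> VV[1]=[0, 1], msg_vec=[0, 1]; VV[0]=max(VV[0],msg_vec) then VV[0][0]++ -> VV[0]=[1, 1]
Event 2: SEND 0->1: VV[0][0]++ -> VV[0]=[2, 1], msg_vec=[2, 1]; VV[1]=max(VV[1],msg_vec) then VV[1][1]++ -> VV[1]=[2, 2]
Event 3: SEND 1->0: VV[1][1]++ -> VV[1]=[2, 3], msg_vec=[2, 3]; VV[0]=max(VV[0],msg_vec) then VV[0][0]++ -> VV[0]=[3, 3]
Event 4: LOCAL 0: VV[0][0]++ -> VV[0]=[4, 3]
Final vectors: VV[0]=[4, 3]; VV[1]=[2, 3]

Answer: 4 3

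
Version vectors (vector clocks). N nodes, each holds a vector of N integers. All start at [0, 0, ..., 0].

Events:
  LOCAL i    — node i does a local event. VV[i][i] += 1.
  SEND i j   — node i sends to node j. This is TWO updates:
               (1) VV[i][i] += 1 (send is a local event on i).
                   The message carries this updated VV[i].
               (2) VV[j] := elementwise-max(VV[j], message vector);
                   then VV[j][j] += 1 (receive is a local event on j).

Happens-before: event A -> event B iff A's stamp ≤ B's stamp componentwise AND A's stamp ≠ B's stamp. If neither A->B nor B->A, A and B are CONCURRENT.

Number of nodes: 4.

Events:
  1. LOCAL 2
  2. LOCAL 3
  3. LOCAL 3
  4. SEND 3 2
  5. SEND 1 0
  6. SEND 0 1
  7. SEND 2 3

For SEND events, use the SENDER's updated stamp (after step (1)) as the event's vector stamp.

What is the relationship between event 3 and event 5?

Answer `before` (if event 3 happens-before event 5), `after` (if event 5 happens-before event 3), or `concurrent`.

Initial: VV[0]=[0, 0, 0, 0]
Initial: VV[1]=[0, 0, 0, 0]
Initial: VV[2]=[0, 0, 0, 0]
Initial: VV[3]=[0, 0, 0, 0]
Event 1: LOCAL 2: VV[2][2]++ -> VV[2]=[0, 0, 1, 0]
Event 2: LOCAL 3: VV[3][3]++ -> VV[3]=[0, 0, 0, 1]
Event 3: LOCAL 3: VV[3][3]++ -> VV[3]=[0, 0, 0, 2]
Event 4: SEND 3->2: VV[3][3]++ -> VV[3]=[0, 0, 0, 3], msg_vec=[0, 0, 0, 3]; VV[2]=max(VV[2],msg_vec) then VV[2][2]++ -> VV[2]=[0, 0, 2, 3]
Event 5: SEND 1->0: VV[1][1]++ -> VV[1]=[0, 1, 0, 0], msg_vec=[0, 1, 0, 0]; VV[0]=max(VV[0],msg_vec) then VV[0][0]++ -> VV[0]=[1, 1, 0, 0]
Event 6: SEND 0->1: VV[0][0]++ -> VV[0]=[2, 1, 0, 0], msg_vec=[2, 1, 0, 0]; VV[1]=max(VV[1],msg_vec) then VV[1][1]++ -> VV[1]=[2, 2, 0, 0]
Event 7: SEND 2->3: VV[2][2]++ -> VV[2]=[0, 0, 3, 3], msg_vec=[0, 0, 3, 3]; VV[3]=max(VV[3],msg_vec) then VV[3][3]++ -> VV[3]=[0, 0, 3, 4]
Event 3 stamp: [0, 0, 0, 2]
Event 5 stamp: [0, 1, 0, 0]
[0, 0, 0, 2] <= [0, 1, 0, 0]? False
[0, 1, 0, 0] <= [0, 0, 0, 2]? False
Relation: concurrent

Answer: concurrent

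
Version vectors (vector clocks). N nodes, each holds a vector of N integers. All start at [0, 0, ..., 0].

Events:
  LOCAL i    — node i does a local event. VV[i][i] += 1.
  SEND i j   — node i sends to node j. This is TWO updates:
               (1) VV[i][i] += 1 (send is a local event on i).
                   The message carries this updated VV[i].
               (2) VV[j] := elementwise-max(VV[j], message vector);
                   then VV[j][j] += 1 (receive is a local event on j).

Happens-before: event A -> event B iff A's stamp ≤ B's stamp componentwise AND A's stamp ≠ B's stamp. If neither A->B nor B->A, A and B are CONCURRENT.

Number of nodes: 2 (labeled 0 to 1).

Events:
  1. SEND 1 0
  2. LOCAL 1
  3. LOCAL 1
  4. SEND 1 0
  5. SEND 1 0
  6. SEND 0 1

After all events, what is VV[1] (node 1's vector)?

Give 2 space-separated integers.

Initial: VV[0]=[0, 0]
Initial: VV[1]=[0, 0]
Event 1: SEND 1->0: VV[1][1]++ -> VV[1]=[0, 1], msg_vec=[0, 1]; VV[0]=max(VV[0],msg_vec) then VV[0][0]++ -> VV[0]=[1, 1]
Event 2: LOCAL 1: VV[1][1]++ -> VV[1]=[0, 2]
Event 3: LOCAL 1: VV[1][1]++ -> VV[1]=[0, 3]
Event 4: SEND 1->0: VV[1][1]++ -> VV[1]=[0, 4], msg_vec=[0, 4]; VV[0]=max(VV[0],msg_vec) then VV[0][0]++ -> VV[0]=[2, 4]
Event 5: SEND 1->0: VV[1][1]++ -> VV[1]=[0, 5], msg_vec=[0, 5]; VV[0]=max(VV[0],msg_vec) then VV[0][0]++ -> VV[0]=[3, 5]
Event 6: SEND 0->1: VV[0][0]++ -> VV[0]=[4, 5], msg_vec=[4, 5]; VV[1]=max(VV[1],msg_vec) then VV[1][1]++ -> VV[1]=[4, 6]
Final vectors: VV[0]=[4, 5]; VV[1]=[4, 6]

Answer: 4 6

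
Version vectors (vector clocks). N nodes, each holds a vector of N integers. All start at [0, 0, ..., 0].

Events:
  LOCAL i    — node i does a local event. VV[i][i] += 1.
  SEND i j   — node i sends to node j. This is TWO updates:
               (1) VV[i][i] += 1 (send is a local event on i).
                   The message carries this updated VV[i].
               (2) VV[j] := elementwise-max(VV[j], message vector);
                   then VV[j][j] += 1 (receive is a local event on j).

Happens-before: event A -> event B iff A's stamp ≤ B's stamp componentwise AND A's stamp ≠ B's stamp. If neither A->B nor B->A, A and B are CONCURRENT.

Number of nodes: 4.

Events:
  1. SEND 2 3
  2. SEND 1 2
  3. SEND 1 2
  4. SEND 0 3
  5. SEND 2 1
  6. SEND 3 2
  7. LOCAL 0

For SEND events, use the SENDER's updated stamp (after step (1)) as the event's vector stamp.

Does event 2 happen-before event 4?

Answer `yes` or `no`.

Initial: VV[0]=[0, 0, 0, 0]
Initial: VV[1]=[0, 0, 0, 0]
Initial: VV[2]=[0, 0, 0, 0]
Initial: VV[3]=[0, 0, 0, 0]
Event 1: SEND 2->3: VV[2][2]++ -> VV[2]=[0, 0, 1, 0], msg_vec=[0, 0, 1, 0]; VV[3]=max(VV[3],msg_vec) then VV[3][3]++ -> VV[3]=[0, 0, 1, 1]
Event 2: SEND 1->2: VV[1][1]++ -> VV[1]=[0, 1, 0, 0], msg_vec=[0, 1, 0, 0]; VV[2]=max(VV[2],msg_vec) then VV[2][2]++ -> VV[2]=[0, 1, 2, 0]
Event 3: SEND 1->2: VV[1][1]++ -> VV[1]=[0, 2, 0, 0], msg_vec=[0, 2, 0, 0]; VV[2]=max(VV[2],msg_vec) then VV[2][2]++ -> VV[2]=[0, 2, 3, 0]
Event 4: SEND 0->3: VV[0][0]++ -> VV[0]=[1, 0, 0, 0], msg_vec=[1, 0, 0, 0]; VV[3]=max(VV[3],msg_vec) then VV[3][3]++ -> VV[3]=[1, 0, 1, 2]
Event 5: SEND 2->1: VV[2][2]++ -> VV[2]=[0, 2, 4, 0], msg_vec=[0, 2, 4, 0]; VV[1]=max(VV[1],msg_vec) then VV[1][1]++ -> VV[1]=[0, 3, 4, 0]
Event 6: SEND 3->2: VV[3][3]++ -> VV[3]=[1, 0, 1, 3], msg_vec=[1, 0, 1, 3]; VV[2]=max(VV[2],msg_vec) then VV[2][2]++ -> VV[2]=[1, 2, 5, 3]
Event 7: LOCAL 0: VV[0][0]++ -> VV[0]=[2, 0, 0, 0]
Event 2 stamp: [0, 1, 0, 0]
Event 4 stamp: [1, 0, 0, 0]
[0, 1, 0, 0] <= [1, 0, 0, 0]? False. Equal? False. Happens-before: False

Answer: no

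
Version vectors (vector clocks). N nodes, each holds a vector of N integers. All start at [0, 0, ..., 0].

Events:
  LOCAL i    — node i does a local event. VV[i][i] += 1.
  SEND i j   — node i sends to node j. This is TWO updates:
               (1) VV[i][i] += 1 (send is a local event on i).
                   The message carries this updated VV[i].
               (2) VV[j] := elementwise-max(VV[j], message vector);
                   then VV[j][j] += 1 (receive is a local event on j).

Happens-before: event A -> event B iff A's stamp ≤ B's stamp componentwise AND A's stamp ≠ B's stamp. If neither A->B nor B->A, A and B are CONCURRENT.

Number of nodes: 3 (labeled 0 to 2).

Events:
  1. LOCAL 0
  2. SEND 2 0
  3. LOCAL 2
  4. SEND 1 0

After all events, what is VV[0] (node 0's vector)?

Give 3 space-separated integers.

Answer: 3 1 1

Derivation:
Initial: VV[0]=[0, 0, 0]
Initial: VV[1]=[0, 0, 0]
Initial: VV[2]=[0, 0, 0]
Event 1: LOCAL 0: VV[0][0]++ -> VV[0]=[1, 0, 0]
Event 2: SEND 2->0: VV[2][2]++ -> VV[2]=[0, 0, 1], msg_vec=[0, 0, 1]; VV[0]=max(VV[0],msg_vec) then VV[0][0]++ -> VV[0]=[2, 0, 1]
Event 3: LOCAL 2: VV[2][2]++ -> VV[2]=[0, 0, 2]
Event 4: SEND 1->0: VV[1][1]++ -> VV[1]=[0, 1, 0], msg_vec=[0, 1, 0]; VV[0]=max(VV[0],msg_vec) then VV[0][0]++ -> VV[0]=[3, 1, 1]
Final vectors: VV[0]=[3, 1, 1]; VV[1]=[0, 1, 0]; VV[2]=[0, 0, 2]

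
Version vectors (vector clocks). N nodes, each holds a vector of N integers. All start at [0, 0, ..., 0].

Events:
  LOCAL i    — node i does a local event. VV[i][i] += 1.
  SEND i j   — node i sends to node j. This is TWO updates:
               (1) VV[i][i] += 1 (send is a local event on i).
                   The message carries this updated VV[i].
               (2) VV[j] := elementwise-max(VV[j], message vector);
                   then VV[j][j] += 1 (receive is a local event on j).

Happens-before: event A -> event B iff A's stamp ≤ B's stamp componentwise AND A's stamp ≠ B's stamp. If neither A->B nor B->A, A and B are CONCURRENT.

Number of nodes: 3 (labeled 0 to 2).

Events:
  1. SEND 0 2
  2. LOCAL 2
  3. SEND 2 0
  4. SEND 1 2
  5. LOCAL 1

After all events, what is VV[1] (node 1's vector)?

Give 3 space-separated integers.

Answer: 0 2 0

Derivation:
Initial: VV[0]=[0, 0, 0]
Initial: VV[1]=[0, 0, 0]
Initial: VV[2]=[0, 0, 0]
Event 1: SEND 0->2: VV[0][0]++ -> VV[0]=[1, 0, 0], msg_vec=[1, 0, 0]; VV[2]=max(VV[2],msg_vec) then VV[2][2]++ -> VV[2]=[1, 0, 1]
Event 2: LOCAL 2: VV[2][2]++ -> VV[2]=[1, 0, 2]
Event 3: SEND 2->0: VV[2][2]++ -> VV[2]=[1, 0, 3], msg_vec=[1, 0, 3]; VV[0]=max(VV[0],msg_vec) then VV[0][0]++ -> VV[0]=[2, 0, 3]
Event 4: SEND 1->2: VV[1][1]++ -> VV[1]=[0, 1, 0], msg_vec=[0, 1, 0]; VV[2]=max(VV[2],msg_vec) then VV[2][2]++ -> VV[2]=[1, 1, 4]
Event 5: LOCAL 1: VV[1][1]++ -> VV[1]=[0, 2, 0]
Final vectors: VV[0]=[2, 0, 3]; VV[1]=[0, 2, 0]; VV[2]=[1, 1, 4]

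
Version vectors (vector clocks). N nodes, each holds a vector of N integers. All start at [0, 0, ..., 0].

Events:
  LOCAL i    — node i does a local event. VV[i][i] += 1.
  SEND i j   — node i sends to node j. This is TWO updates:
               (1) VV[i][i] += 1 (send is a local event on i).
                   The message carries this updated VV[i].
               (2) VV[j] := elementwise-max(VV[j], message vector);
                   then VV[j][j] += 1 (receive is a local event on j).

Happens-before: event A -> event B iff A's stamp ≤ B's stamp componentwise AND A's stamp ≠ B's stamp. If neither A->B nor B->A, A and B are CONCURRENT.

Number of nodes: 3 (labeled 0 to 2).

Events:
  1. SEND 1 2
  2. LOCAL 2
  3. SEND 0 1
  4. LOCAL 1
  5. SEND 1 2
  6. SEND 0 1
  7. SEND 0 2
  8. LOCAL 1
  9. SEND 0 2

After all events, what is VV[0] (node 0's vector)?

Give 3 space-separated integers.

Initial: VV[0]=[0, 0, 0]
Initial: VV[1]=[0, 0, 0]
Initial: VV[2]=[0, 0, 0]
Event 1: SEND 1->2: VV[1][1]++ -> VV[1]=[0, 1, 0], msg_vec=[0, 1, 0]; VV[2]=max(VV[2],msg_vec) then VV[2][2]++ -> VV[2]=[0, 1, 1]
Event 2: LOCAL 2: VV[2][2]++ -> VV[2]=[0, 1, 2]
Event 3: SEND 0->1: VV[0][0]++ -> VV[0]=[1, 0, 0], msg_vec=[1, 0, 0]; VV[1]=max(VV[1],msg_vec) then VV[1][1]++ -> VV[1]=[1, 2, 0]
Event 4: LOCAL 1: VV[1][1]++ -> VV[1]=[1, 3, 0]
Event 5: SEND 1->2: VV[1][1]++ -> VV[1]=[1, 4, 0], msg_vec=[1, 4, 0]; VV[2]=max(VV[2],msg_vec) then VV[2][2]++ -> VV[2]=[1, 4, 3]
Event 6: SEND 0->1: VV[0][0]++ -> VV[0]=[2, 0, 0], msg_vec=[2, 0, 0]; VV[1]=max(VV[1],msg_vec) then VV[1][1]++ -> VV[1]=[2, 5, 0]
Event 7: SEND 0->2: VV[0][0]++ -> VV[0]=[3, 0, 0], msg_vec=[3, 0, 0]; VV[2]=max(VV[2],msg_vec) then VV[2][2]++ -> VV[2]=[3, 4, 4]
Event 8: LOCAL 1: VV[1][1]++ -> VV[1]=[2, 6, 0]
Event 9: SEND 0->2: VV[0][0]++ -> VV[0]=[4, 0, 0], msg_vec=[4, 0, 0]; VV[2]=max(VV[2],msg_vec) then VV[2][2]++ -> VV[2]=[4, 4, 5]
Final vectors: VV[0]=[4, 0, 0]; VV[1]=[2, 6, 0]; VV[2]=[4, 4, 5]

Answer: 4 0 0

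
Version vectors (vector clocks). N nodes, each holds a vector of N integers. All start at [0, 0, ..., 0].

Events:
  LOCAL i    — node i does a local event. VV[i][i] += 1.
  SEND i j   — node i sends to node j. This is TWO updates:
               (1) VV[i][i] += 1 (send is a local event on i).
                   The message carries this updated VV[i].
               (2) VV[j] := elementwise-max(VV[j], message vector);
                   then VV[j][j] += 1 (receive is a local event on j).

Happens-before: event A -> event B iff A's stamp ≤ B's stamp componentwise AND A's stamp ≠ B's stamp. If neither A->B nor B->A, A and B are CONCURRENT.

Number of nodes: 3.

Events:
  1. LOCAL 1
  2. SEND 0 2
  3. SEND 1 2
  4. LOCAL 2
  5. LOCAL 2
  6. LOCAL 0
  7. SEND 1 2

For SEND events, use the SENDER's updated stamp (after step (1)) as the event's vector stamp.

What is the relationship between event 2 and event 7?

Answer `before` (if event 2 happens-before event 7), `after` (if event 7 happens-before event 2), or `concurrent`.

Initial: VV[0]=[0, 0, 0]
Initial: VV[1]=[0, 0, 0]
Initial: VV[2]=[0, 0, 0]
Event 1: LOCAL 1: VV[1][1]++ -> VV[1]=[0, 1, 0]
Event 2: SEND 0->2: VV[0][0]++ -> VV[0]=[1, 0, 0], msg_vec=[1, 0, 0]; VV[2]=max(VV[2],msg_vec) then VV[2][2]++ -> VV[2]=[1, 0, 1]
Event 3: SEND 1->2: VV[1][1]++ -> VV[1]=[0, 2, 0], msg_vec=[0, 2, 0]; VV[2]=max(VV[2],msg_vec) then VV[2][2]++ -> VV[2]=[1, 2, 2]
Event 4: LOCAL 2: VV[2][2]++ -> VV[2]=[1, 2, 3]
Event 5: LOCAL 2: VV[2][2]++ -> VV[2]=[1, 2, 4]
Event 6: LOCAL 0: VV[0][0]++ -> VV[0]=[2, 0, 0]
Event 7: SEND 1->2: VV[1][1]++ -> VV[1]=[0, 3, 0], msg_vec=[0, 3, 0]; VV[2]=max(VV[2],msg_vec) then VV[2][2]++ -> VV[2]=[1, 3, 5]
Event 2 stamp: [1, 0, 0]
Event 7 stamp: [0, 3, 0]
[1, 0, 0] <= [0, 3, 0]? False
[0, 3, 0] <= [1, 0, 0]? False
Relation: concurrent

Answer: concurrent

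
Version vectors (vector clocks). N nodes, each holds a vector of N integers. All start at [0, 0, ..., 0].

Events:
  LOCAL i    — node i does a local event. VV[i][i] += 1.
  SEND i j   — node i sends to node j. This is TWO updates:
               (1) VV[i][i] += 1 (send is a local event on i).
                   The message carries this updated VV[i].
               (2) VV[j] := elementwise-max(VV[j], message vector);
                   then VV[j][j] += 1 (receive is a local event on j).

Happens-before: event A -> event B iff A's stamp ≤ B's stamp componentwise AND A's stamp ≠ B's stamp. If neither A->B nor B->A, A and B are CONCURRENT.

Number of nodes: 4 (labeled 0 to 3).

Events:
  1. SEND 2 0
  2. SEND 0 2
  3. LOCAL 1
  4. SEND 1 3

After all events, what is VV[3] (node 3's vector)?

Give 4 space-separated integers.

Initial: VV[0]=[0, 0, 0, 0]
Initial: VV[1]=[0, 0, 0, 0]
Initial: VV[2]=[0, 0, 0, 0]
Initial: VV[3]=[0, 0, 0, 0]
Event 1: SEND 2->0: VV[2][2]++ -> VV[2]=[0, 0, 1, 0], msg_vec=[0, 0, 1, 0]; VV[0]=max(VV[0],msg_vec) then VV[0][0]++ -> VV[0]=[1, 0, 1, 0]
Event 2: SEND 0->2: VV[0][0]++ -> VV[0]=[2, 0, 1, 0], msg_vec=[2, 0, 1, 0]; VV[2]=max(VV[2],msg_vec) then VV[2][2]++ -> VV[2]=[2, 0, 2, 0]
Event 3: LOCAL 1: VV[1][1]++ -> VV[1]=[0, 1, 0, 0]
Event 4: SEND 1->3: VV[1][1]++ -> VV[1]=[0, 2, 0, 0], msg_vec=[0, 2, 0, 0]; VV[3]=max(VV[3],msg_vec) then VV[3][3]++ -> VV[3]=[0, 2, 0, 1]
Final vectors: VV[0]=[2, 0, 1, 0]; VV[1]=[0, 2, 0, 0]; VV[2]=[2, 0, 2, 0]; VV[3]=[0, 2, 0, 1]

Answer: 0 2 0 1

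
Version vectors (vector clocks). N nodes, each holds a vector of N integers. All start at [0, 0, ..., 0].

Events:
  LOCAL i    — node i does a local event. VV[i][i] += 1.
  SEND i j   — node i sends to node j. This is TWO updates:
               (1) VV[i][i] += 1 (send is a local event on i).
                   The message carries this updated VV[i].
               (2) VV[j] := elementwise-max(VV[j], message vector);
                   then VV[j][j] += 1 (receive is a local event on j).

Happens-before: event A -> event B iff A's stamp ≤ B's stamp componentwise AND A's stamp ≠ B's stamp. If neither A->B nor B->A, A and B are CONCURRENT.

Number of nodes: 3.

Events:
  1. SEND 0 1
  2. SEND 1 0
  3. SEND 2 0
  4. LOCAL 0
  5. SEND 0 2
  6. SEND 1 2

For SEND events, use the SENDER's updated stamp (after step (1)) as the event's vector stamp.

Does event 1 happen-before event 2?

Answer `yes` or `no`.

Answer: yes

Derivation:
Initial: VV[0]=[0, 0, 0]
Initial: VV[1]=[0, 0, 0]
Initial: VV[2]=[0, 0, 0]
Event 1: SEND 0->1: VV[0][0]++ -> VV[0]=[1, 0, 0], msg_vec=[1, 0, 0]; VV[1]=max(VV[1],msg_vec) then VV[1][1]++ -> VV[1]=[1, 1, 0]
Event 2: SEND 1->0: VV[1][1]++ -> VV[1]=[1, 2, 0], msg_vec=[1, 2, 0]; VV[0]=max(VV[0],msg_vec) then VV[0][0]++ -> VV[0]=[2, 2, 0]
Event 3: SEND 2->0: VV[2][2]++ -> VV[2]=[0, 0, 1], msg_vec=[0, 0, 1]; VV[0]=max(VV[0],msg_vec) then VV[0][0]++ -> VV[0]=[3, 2, 1]
Event 4: LOCAL 0: VV[0][0]++ -> VV[0]=[4, 2, 1]
Event 5: SEND 0->2: VV[0][0]++ -> VV[0]=[5, 2, 1], msg_vec=[5, 2, 1]; VV[2]=max(VV[2],msg_vec) then VV[2][2]++ -> VV[2]=[5, 2, 2]
Event 6: SEND 1->2: VV[1][1]++ -> VV[1]=[1, 3, 0], msg_vec=[1, 3, 0]; VV[2]=max(VV[2],msg_vec) then VV[2][2]++ -> VV[2]=[5, 3, 3]
Event 1 stamp: [1, 0, 0]
Event 2 stamp: [1, 2, 0]
[1, 0, 0] <= [1, 2, 0]? True. Equal? False. Happens-before: True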